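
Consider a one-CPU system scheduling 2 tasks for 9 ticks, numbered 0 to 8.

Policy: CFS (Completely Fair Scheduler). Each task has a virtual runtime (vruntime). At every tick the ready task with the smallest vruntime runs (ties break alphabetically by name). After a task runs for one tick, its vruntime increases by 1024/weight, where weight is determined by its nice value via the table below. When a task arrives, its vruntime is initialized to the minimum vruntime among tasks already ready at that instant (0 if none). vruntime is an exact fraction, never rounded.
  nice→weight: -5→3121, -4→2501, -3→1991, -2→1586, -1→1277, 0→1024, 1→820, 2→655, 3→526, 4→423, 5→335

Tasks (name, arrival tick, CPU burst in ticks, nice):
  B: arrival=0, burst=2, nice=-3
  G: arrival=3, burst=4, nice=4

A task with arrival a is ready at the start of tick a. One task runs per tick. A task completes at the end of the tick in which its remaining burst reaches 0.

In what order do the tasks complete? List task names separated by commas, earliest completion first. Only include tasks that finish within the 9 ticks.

t=0: vr[B=0] → run B
t=1: vr[B=1024/1991] → run B
t=2: (idle)
t=3: vr[G=0] → run G
t=4: vr[G=1024/423] → run G
t=5: vr[G=2048/423] → run G
t=6: vr[G=1024/141] → run G
t=7: (idle)
t=8: (idle)

completion order = B, G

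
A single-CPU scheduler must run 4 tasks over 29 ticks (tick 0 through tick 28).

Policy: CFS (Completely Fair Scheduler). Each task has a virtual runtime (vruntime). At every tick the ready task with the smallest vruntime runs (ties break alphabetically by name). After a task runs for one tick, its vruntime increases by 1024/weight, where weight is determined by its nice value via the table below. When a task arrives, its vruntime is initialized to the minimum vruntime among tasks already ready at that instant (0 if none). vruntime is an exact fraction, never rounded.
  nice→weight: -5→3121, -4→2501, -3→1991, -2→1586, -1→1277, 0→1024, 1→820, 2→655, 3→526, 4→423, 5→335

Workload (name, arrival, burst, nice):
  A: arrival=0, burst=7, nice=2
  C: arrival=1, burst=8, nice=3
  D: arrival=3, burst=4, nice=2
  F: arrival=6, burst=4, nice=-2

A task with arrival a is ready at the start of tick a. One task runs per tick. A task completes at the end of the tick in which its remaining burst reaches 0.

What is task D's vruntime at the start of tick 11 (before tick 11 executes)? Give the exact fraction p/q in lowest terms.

vruntime(D, start of tick 11) = 4096/655

t=0: vr[A=0] → run A
t=1: vr[A=1024/655 C=1024/655] → run A
t=2: vr[A=2048/655 C=1024/655] → run C
t=3: vr[A=2048/655 C=604672/172265 D=2048/655] → run A
t=4: vr[A=3072/655 C=604672/172265 D=2048/655] → run D
t=5: vr[A=3072/655 C=604672/172265 D=3072/655] → run C
t=6: vr[A=3072/655 C=940032/172265 D=3072/655 F=3072/655] → run A
t=7: vr[A=4096/655 C=940032/172265 D=3072/655 F=3072/655] → run D
t=8: vr[A=4096/655 C=940032/172265 D=4096/655 F=3072/655] → run F
t=9: vr[A=4096/655 C=940032/172265 D=4096/655 F=2771456/519415] → run F
t=10: vr[A=4096/655 C=940032/172265 D=4096/655 F=3106816/519415] → run C
t=11: vr[A=4096/655 C=1275392/172265 D=4096/655 F=3106816/519415] → run F
t=12: vr[A=4096/655 C=1275392/172265 D=4096/655 F=3442176/519415] → run A
t=13: vr[A=1024/131 C=1275392/172265 D=4096/655 F=3442176/519415] → run D
t=14: vr[A=1024/131 C=1275392/172265 D=1024/131 F=3442176/519415] → run F
t=15: vr[A=1024/131 C=1275392/172265 D=1024/131] → run C
t=16: vr[A=1024/131 C=1610752/172265 D=1024/131] → run A
t=17: vr[A=6144/655 C=1610752/172265 D=1024/131] → run D
t=18: vr[A=6144/655 C=1610752/172265] → run C
t=19: vr[A=6144/655 C=1946112/172265] → run A
t=20: vr[C=1946112/172265] → run C
t=21: vr[C=2281472/172265] → run C
t=22: vr[C=2616832/172265] → run C
t=23: (idle)
t=24: (idle)
t=25: (idle)
t=26: (idle)
t=27: (idle)
t=28: (idle)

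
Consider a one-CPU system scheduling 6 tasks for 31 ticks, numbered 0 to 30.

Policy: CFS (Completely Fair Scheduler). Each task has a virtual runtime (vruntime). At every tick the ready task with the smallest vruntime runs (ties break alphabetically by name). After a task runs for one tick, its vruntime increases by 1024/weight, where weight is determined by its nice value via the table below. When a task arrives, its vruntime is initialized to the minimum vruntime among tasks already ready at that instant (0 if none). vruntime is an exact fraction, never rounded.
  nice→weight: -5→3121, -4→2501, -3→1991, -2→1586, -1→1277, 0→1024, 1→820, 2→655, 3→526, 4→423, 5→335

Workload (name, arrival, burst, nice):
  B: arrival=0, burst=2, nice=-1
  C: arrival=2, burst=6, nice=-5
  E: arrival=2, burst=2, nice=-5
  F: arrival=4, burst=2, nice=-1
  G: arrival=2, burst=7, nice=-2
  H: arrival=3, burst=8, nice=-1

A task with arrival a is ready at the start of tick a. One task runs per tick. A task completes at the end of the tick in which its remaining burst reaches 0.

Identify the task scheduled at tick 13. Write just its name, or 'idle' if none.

running at tick 13 = C

t=0: vr[B=0] → run B
t=1: vr[B=1024/1277] → run B
t=2: vr[C=0 E=0 G=0] → run C
t=3: vr[C=1024/3121 E=0 G=0 H=0] → run E
t=4: vr[C=1024/3121 E=1024/3121 F=0 G=0 H=0] → run F
t=5: vr[C=1024/3121 E=1024/3121 F=1024/1277 G=0 H=0] → run G
t=6: vr[C=1024/3121 E=1024/3121 F=1024/1277 G=512/793 H=0] → run H
t=7: vr[C=1024/3121 E=1024/3121 F=1024/1277 G=512/793 H=1024/1277] → run C
t=8: vr[C=2048/3121 E=1024/3121 F=1024/1277 G=512/793 H=1024/1277] → run E
t=9: vr[C=2048/3121 F=1024/1277 G=512/793 H=1024/1277] → run G
t=10: vr[C=2048/3121 F=1024/1277 G=1024/793 H=1024/1277] → run C
t=11: vr[C=3072/3121 F=1024/1277 G=1024/793 H=1024/1277] → run F
t=12: vr[C=3072/3121 G=1024/793 H=1024/1277] → run H
t=13: vr[C=3072/3121 G=1024/793 H=2048/1277] → run C
t=14: vr[C=4096/3121 G=1024/793 H=2048/1277] → run G
t=15: vr[C=4096/3121 G=1536/793 H=2048/1277] → run C
t=16: vr[C=5120/3121 G=1536/793 H=2048/1277] → run H
t=17: vr[C=5120/3121 G=1536/793 H=3072/1277] → run C
t=18: vr[G=1536/793 H=3072/1277] → run G
t=19: vr[G=2048/793 H=3072/1277] → run H
t=20: vr[G=2048/793 H=4096/1277] → run G
t=21: vr[G=2560/793 H=4096/1277] → run H
t=22: vr[G=2560/793 H=5120/1277] → run G
t=23: vr[G=3072/793 H=5120/1277] → run G
t=24: vr[H=5120/1277] → run H
t=25: vr[H=6144/1277] → run H
t=26: vr[H=7168/1277] → run H
t=27: (idle)
t=28: (idle)
t=29: (idle)
t=30: (idle)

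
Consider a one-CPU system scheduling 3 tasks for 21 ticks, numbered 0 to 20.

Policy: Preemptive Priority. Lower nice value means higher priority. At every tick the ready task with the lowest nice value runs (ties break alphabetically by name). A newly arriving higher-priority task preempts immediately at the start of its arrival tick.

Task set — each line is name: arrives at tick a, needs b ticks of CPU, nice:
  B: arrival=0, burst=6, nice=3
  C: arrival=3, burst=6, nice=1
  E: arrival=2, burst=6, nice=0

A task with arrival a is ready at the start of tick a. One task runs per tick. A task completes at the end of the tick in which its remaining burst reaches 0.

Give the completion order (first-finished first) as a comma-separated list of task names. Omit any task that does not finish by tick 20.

completion order = E, C, B

t=0: ready={B} → run B
t=1: ready={B} → run B
t=2: ready={B,E} → run E
t=3: ready={B,C,E} → run E
t=4: ready={B,C,E} → run E
t=5: ready={B,C,E} → run E
t=6: ready={B,C,E} → run E
t=7: ready={B,C,E} → run E
t=8: ready={B,C} → run C
t=9: ready={B,C} → run C
t=10: ready={B,C} → run C
t=11: ready={B,C} → run C
t=12: ready={B,C} → run C
t=13: ready={B,C} → run C
t=14: ready={B} → run B
t=15: ready={B} → run B
t=16: ready={B} → run B
t=17: ready={B} → run B
t=18: (idle)
t=19: (idle)
t=20: (idle)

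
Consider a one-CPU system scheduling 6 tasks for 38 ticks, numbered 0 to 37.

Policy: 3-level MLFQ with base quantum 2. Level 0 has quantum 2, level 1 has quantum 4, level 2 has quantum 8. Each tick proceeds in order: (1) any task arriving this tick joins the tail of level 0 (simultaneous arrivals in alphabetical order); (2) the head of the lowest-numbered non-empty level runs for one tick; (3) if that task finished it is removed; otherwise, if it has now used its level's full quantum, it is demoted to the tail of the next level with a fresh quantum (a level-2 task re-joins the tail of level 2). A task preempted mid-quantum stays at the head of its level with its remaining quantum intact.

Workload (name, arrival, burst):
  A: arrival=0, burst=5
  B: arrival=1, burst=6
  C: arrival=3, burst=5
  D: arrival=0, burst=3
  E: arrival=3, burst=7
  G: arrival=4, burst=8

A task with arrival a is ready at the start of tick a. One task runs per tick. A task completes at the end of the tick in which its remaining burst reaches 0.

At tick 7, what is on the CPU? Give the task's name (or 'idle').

t=0: L0/L1/L2 = AD/-/- → run A
t=1: L0/L1/L2 = ADB/-/- → run A
t=2: L0/L1/L2 = DB/A/- → run D
t=3: L0/L1/L2 = DBCE/A/- → run D
t=4: L0/L1/L2 = BCEG/AD/- → run B
t=5: L0/L1/L2 = BCEG/AD/- → run B
t=6: L0/L1/L2 = CEG/ADB/- → run C
t=7: L0/L1/L2 = CEG/ADB/- → run C
t=8: L0/L1/L2 = EG/ADBC/- → run E
t=9: L0/L1/L2 = EG/ADBC/- → run E
t=10: L0/L1/L2 = G/ADBCE/- → run G
t=11: L0/L1/L2 = G/ADBCE/- → run G
t=12: L0/L1/L2 = -/ADBCEG/- → run A
t=13: L0/L1/L2 = -/ADBCEG/- → run A
t=14: L0/L1/L2 = -/ADBCEG/- → run A
t=15: L0/L1/L2 = -/DBCEG/- → run D
t=16: L0/L1/L2 = -/BCEG/- → run B
t=17: L0/L1/L2 = -/BCEG/- → run B
t=18: L0/L1/L2 = -/BCEG/- → run B
t=19: L0/L1/L2 = -/BCEG/- → run B
t=20: L0/L1/L2 = -/CEG/- → run C
t=21: L0/L1/L2 = -/CEG/- → run C
t=22: L0/L1/L2 = -/CEG/- → run C
t=23: L0/L1/L2 = -/EG/- → run E
t=24: L0/L1/L2 = -/EG/- → run E
t=25: L0/L1/L2 = -/EG/- → run E
t=26: L0/L1/L2 = -/EG/- → run E
t=27: L0/L1/L2 = -/G/E → run G
t=28: L0/L1/L2 = -/G/E → run G
t=29: L0/L1/L2 = -/G/E → run G
t=30: L0/L1/L2 = -/G/E → run G
t=31: L0/L1/L2 = -/-/EG → run E
t=32: L0/L1/L2 = -/-/G → run G
t=33: L0/L1/L2 = -/-/G → run G
t=34: (idle)
t=35: (idle)
t=36: (idle)
t=37: (idle)

running at tick 7 = C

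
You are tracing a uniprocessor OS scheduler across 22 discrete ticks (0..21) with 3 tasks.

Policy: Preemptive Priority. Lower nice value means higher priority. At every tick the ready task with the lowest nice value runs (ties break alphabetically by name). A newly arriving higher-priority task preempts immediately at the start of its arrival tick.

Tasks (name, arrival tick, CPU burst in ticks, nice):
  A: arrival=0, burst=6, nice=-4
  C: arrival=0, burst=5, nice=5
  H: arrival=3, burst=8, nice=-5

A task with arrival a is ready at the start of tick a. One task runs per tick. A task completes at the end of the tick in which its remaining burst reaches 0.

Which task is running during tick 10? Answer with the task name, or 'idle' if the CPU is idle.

running at tick 10 = H

t=0: ready={A,C} → run A
t=1: ready={A,C} → run A
t=2: ready={A,C} → run A
t=3: ready={A,C,H} → run H
t=4: ready={A,C,H} → run H
t=5: ready={A,C,H} → run H
t=6: ready={A,C,H} → run H
t=7: ready={A,C,H} → run H
t=8: ready={A,C,H} → run H
t=9: ready={A,C,H} → run H
t=10: ready={A,C,H} → run H
t=11: ready={A,C} → run A
t=12: ready={A,C} → run A
t=13: ready={A,C} → run A
t=14: ready={C} → run C
t=15: ready={C} → run C
t=16: ready={C} → run C
t=17: ready={C} → run C
t=18: ready={C} → run C
t=19: (idle)
t=20: (idle)
t=21: (idle)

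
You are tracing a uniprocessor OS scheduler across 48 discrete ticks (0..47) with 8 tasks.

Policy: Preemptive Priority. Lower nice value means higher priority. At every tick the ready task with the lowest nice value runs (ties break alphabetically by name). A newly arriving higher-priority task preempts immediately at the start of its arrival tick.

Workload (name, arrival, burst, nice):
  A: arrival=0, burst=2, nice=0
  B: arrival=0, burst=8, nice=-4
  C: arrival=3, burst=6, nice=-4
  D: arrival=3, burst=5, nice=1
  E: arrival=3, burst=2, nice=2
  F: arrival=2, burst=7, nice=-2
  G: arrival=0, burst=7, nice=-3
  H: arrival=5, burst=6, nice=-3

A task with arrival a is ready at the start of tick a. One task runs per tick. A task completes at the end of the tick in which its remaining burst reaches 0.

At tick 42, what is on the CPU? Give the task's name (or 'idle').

running at tick 42 = E

t=0: ready={A,B,G} → run B
t=1: ready={A,B,G} → run B
t=2: ready={A,B,F,G} → run B
t=3: ready={A,B,C,D,E,F,G} → run B
t=4: ready={A,B,C,D,E,F,G} → run B
t=5: ready={A,B,C,D,E,F,G,H} → run B
t=6: ready={A,B,C,D,E,F,G,H} → run B
t=7: ready={A,B,C,D,E,F,G,H} → run B
t=8: ready={A,C,D,E,F,G,H} → run C
t=9: ready={A,C,D,E,F,G,H} → run C
t=10: ready={A,C,D,E,F,G,H} → run C
t=11: ready={A,C,D,E,F,G,H} → run C
t=12: ready={A,C,D,E,F,G,H} → run C
t=13: ready={A,C,D,E,F,G,H} → run C
t=14: ready={A,D,E,F,G,H} → run G
t=15: ready={A,D,E,F,G,H} → run G
t=16: ready={A,D,E,F,G,H} → run G
t=17: ready={A,D,E,F,G,H} → run G
t=18: ready={A,D,E,F,G,H} → run G
t=19: ready={A,D,E,F,G,H} → run G
t=20: ready={A,D,E,F,G,H} → run G
t=21: ready={A,D,E,F,H} → run H
t=22: ready={A,D,E,F,H} → run H
t=23: ready={A,D,E,F,H} → run H
t=24: ready={A,D,E,F,H} → run H
t=25: ready={A,D,E,F,H} → run H
t=26: ready={A,D,E,F,H} → run H
t=27: ready={A,D,E,F} → run F
t=28: ready={A,D,E,F} → run F
t=29: ready={A,D,E,F} → run F
t=30: ready={A,D,E,F} → run F
t=31: ready={A,D,E,F} → run F
t=32: ready={A,D,E,F} → run F
t=33: ready={A,D,E,F} → run F
t=34: ready={A,D,E} → run A
t=35: ready={A,D,E} → run A
t=36: ready={D,E} → run D
t=37: ready={D,E} → run D
t=38: ready={D,E} → run D
t=39: ready={D,E} → run D
t=40: ready={D,E} → run D
t=41: ready={E} → run E
t=42: ready={E} → run E
t=43: (idle)
t=44: (idle)
t=45: (idle)
t=46: (idle)
t=47: (idle)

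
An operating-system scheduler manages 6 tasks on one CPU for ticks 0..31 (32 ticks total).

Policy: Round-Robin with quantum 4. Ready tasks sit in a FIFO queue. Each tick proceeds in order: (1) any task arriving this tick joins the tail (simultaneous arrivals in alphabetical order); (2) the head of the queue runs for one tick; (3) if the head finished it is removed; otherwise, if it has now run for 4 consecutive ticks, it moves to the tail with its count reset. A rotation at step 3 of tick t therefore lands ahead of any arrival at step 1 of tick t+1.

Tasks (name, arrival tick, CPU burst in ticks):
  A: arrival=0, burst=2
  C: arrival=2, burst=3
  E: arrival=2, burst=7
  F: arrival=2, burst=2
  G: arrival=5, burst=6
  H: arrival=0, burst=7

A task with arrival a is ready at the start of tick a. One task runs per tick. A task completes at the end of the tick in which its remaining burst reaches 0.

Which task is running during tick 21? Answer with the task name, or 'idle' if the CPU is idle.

t=0: queue=[A,H] q_used=0 → run A
t=1: queue=[A,H] q_used=1 → run A
t=2: queue=[H,C,E,F] q_used=0 → run H
t=3: queue=[H,C,E,F] q_used=1 → run H
t=4: queue=[H,C,E,F] q_used=2 → run H
t=5: queue=[H,C,E,F,G] q_used=3 → run H
t=6: queue=[C,E,F,G,H] q_used=0 → run C
t=7: queue=[C,E,F,G,H] q_used=1 → run C
t=8: queue=[C,E,F,G,H] q_used=2 → run C
t=9: queue=[E,F,G,H] q_used=0 → run E
t=10: queue=[E,F,G,H] q_used=1 → run E
t=11: queue=[E,F,G,H] q_used=2 → run E
t=12: queue=[E,F,G,H] q_used=3 → run E
t=13: queue=[F,G,H,E] q_used=0 → run F
t=14: queue=[F,G,H,E] q_used=1 → run F
t=15: queue=[G,H,E] q_used=0 → run G
t=16: queue=[G,H,E] q_used=1 → run G
t=17: queue=[G,H,E] q_used=2 → run G
t=18: queue=[G,H,E] q_used=3 → run G
t=19: queue=[H,E,G] q_used=0 → run H
t=20: queue=[H,E,G] q_used=1 → run H
t=21: queue=[H,E,G] q_used=2 → run H
t=22: queue=[E,G] q_used=0 → run E
t=23: queue=[E,G] q_used=1 → run E
t=24: queue=[E,G] q_used=2 → run E
t=25: queue=[G] q_used=0 → run G
t=26: queue=[G] q_used=1 → run G
t=27: (idle)
t=28: (idle)
t=29: (idle)
t=30: (idle)
t=31: (idle)

running at tick 21 = H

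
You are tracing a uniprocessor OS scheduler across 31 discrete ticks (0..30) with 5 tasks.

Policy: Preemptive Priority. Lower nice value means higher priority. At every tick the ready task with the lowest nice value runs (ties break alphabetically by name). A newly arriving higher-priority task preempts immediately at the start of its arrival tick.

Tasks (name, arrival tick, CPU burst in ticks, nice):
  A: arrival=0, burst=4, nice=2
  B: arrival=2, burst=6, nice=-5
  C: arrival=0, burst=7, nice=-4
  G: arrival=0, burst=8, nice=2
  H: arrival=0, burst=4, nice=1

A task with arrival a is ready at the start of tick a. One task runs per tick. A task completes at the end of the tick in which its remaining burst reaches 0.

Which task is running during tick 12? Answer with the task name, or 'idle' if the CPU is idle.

t=0: ready={A,C,G,H} → run C
t=1: ready={A,C,G,H} → run C
t=2: ready={A,B,C,G,H} → run B
t=3: ready={A,B,C,G,H} → run B
t=4: ready={A,B,C,G,H} → run B
t=5: ready={A,B,C,G,H} → run B
t=6: ready={A,B,C,G,H} → run B
t=7: ready={A,B,C,G,H} → run B
t=8: ready={A,C,G,H} → run C
t=9: ready={A,C,G,H} → run C
t=10: ready={A,C,G,H} → run C
t=11: ready={A,C,G,H} → run C
t=12: ready={A,C,G,H} → run C
t=13: ready={A,G,H} → run H
t=14: ready={A,G,H} → run H
t=15: ready={A,G,H} → run H
t=16: ready={A,G,H} → run H
t=17: ready={A,G} → run A
t=18: ready={A,G} → run A
t=19: ready={A,G} → run A
t=20: ready={A,G} → run A
t=21: ready={G} → run G
t=22: ready={G} → run G
t=23: ready={G} → run G
t=24: ready={G} → run G
t=25: ready={G} → run G
t=26: ready={G} → run G
t=27: ready={G} → run G
t=28: ready={G} → run G
t=29: (idle)
t=30: (idle)

running at tick 12 = C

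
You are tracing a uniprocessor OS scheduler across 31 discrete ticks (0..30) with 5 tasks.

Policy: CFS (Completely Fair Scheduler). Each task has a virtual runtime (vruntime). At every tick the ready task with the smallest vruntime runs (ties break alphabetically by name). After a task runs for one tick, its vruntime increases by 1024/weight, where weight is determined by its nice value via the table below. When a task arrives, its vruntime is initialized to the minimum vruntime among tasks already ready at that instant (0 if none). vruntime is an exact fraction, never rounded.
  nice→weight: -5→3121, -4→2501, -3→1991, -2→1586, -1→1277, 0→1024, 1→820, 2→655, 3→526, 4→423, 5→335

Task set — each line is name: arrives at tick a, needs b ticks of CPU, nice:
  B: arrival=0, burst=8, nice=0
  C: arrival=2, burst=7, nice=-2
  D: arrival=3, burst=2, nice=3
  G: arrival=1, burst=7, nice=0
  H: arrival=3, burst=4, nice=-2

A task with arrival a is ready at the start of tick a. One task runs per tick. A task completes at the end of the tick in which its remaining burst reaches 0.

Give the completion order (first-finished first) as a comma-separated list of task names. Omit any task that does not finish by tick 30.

t=0: vr[B=0] → run B
t=1: vr[B=1 G=1] → run B
t=2: vr[B=2 C=1 G=1] → run C
t=3: vr[B=2 C=1305/793 D=1 G=1 H=1] → run D
t=4: vr[B=2 C=1305/793 D=775/263 G=1 H=1] → run G
t=5: vr[B=2 C=1305/793 D=775/263 G=2 H=1] → run H
t=6: vr[B=2 C=1305/793 D=775/263 G=2 H=1305/793] → run C
t=7: vr[B=2 C=1817/793 D=775/263 G=2 H=1305/793] → run H
t=8: vr[B=2 C=1817/793 D=775/263 G=2 H=1817/793] → run B
t=9: vr[B=3 C=1817/793 D=775/263 G=2 H=1817/793] → run G
t=10: vr[B=3 C=1817/793 D=775/263 G=3 H=1817/793] → run C
t=11: vr[B=3 C=2329/793 D=775/263 G=3 H=1817/793] → run H
t=12: vr[B=3 C=2329/793 D=775/263 G=3 H=2329/793] → run C
t=13: vr[B=3 C=2841/793 D=775/263 G=3 H=2329/793] → run H
t=14: vr[B=3 C=2841/793 D=775/263 G=3] → run D
t=15: vr[B=3 C=2841/793 G=3] → run B
t=16: vr[B=4 C=2841/793 G=3] → run G
t=17: vr[B=4 C=2841/793 G=4] → run C
t=18: vr[B=4 C=3353/793 G=4] → run B
t=19: vr[B=5 C=3353/793 G=4] → run G
t=20: vr[B=5 C=3353/793 G=5] → run C
t=21: vr[B=5 C=3865/793 G=5] → run C
t=22: vr[B=5 G=5] → run B
t=23: vr[B=6 G=5] → run G
t=24: vr[B=6 G=6] → run B
t=25: vr[B=7 G=6] → run G
t=26: vr[B=7 G=7] → run B
t=27: vr[G=7] → run G
t=28: (idle)
t=29: (idle)
t=30: (idle)

completion order = H, D, C, B, G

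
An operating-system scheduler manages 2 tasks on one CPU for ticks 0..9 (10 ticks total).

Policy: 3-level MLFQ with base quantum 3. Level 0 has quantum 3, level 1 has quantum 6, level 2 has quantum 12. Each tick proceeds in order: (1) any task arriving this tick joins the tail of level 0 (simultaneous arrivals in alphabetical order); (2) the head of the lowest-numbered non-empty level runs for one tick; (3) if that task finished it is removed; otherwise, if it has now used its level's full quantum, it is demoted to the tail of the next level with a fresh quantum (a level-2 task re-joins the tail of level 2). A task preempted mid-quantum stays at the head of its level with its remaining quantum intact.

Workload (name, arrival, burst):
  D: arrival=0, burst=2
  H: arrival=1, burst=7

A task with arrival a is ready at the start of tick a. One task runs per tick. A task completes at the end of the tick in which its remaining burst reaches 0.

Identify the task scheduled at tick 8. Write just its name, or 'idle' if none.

running at tick 8 = H

t=0: L0/L1/L2 = D/-/- → run D
t=1: L0/L1/L2 = DH/-/- → run D
t=2: L0/L1/L2 = H/-/- → run H
t=3: L0/L1/L2 = H/-/- → run H
t=4: L0/L1/L2 = H/-/- → run H
t=5: L0/L1/L2 = -/H/- → run H
t=6: L0/L1/L2 = -/H/- → run H
t=7: L0/L1/L2 = -/H/- → run H
t=8: L0/L1/L2 = -/H/- → run H
t=9: (idle)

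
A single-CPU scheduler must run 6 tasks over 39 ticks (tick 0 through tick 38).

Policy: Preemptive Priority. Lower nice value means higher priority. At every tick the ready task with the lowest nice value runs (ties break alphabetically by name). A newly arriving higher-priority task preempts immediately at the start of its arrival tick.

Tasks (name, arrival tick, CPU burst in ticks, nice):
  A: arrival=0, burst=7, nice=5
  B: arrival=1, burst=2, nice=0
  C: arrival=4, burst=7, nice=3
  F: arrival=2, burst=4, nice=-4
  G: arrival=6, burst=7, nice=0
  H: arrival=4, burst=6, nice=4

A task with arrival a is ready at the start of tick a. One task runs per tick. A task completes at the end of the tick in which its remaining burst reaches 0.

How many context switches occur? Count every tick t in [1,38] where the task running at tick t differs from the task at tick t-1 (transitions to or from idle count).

t=0: ready={A} → run A
t=1: ready={A,B} → run B
t=2: ready={A,B,F} → run F
t=3: ready={A,B,F} → run F
t=4: ready={A,B,C,F,H} → run F
t=5: ready={A,B,C,F,H} → run F
t=6: ready={A,B,C,G,H} → run B
t=7: ready={A,C,G,H} → run G
t=8: ready={A,C,G,H} → run G
t=9: ready={A,C,G,H} → run G
t=10: ready={A,C,G,H} → run G
t=11: ready={A,C,G,H} → run G
t=12: ready={A,C,G,H} → run G
t=13: ready={A,C,G,H} → run G
t=14: ready={A,C,H} → run C
t=15: ready={A,C,H} → run C
t=16: ready={A,C,H} → run C
t=17: ready={A,C,H} → run C
t=18: ready={A,C,H} → run C
t=19: ready={A,C,H} → run C
t=20: ready={A,C,H} → run C
t=21: ready={A,H} → run H
t=22: ready={A,H} → run H
t=23: ready={A,H} → run H
t=24: ready={A,H} → run H
t=25: ready={A,H} → run H
t=26: ready={A,H} → run H
t=27: ready={A} → run A
t=28: ready={A} → run A
t=29: ready={A} → run A
t=30: ready={A} → run A
t=31: ready={A} → run A
t=32: ready={A} → run A
t=33: (idle)
t=34: (idle)
t=35: (idle)
t=36: (idle)
t=37: (idle)
t=38: (idle)

context switches = 8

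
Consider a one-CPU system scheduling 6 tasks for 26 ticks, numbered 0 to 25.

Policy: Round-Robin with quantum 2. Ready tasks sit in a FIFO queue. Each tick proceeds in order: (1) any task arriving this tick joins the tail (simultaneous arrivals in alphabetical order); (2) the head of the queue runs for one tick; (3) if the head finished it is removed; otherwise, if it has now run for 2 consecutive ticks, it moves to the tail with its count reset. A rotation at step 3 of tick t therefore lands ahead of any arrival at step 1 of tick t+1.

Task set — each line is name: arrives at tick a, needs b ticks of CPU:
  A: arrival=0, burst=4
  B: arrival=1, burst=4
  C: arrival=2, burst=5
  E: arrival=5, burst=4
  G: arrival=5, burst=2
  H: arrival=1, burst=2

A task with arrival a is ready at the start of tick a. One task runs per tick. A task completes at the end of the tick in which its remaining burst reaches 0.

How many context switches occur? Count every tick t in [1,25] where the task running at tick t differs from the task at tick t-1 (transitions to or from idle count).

context switches = 11

t=0: queue=[A] q_used=0 → run A
t=1: queue=[A,B,H] q_used=1 → run A
t=2: queue=[B,H,A,C] q_used=0 → run B
t=3: queue=[B,H,A,C] q_used=1 → run B
t=4: queue=[H,A,C,B] q_used=0 → run H
t=5: queue=[H,A,C,B,E,G] q_used=1 → run H
t=6: queue=[A,C,B,E,G] q_used=0 → run A
t=7: queue=[A,C,B,E,G] q_used=1 → run A
t=8: queue=[C,B,E,G] q_used=0 → run C
t=9: queue=[C,B,E,G] q_used=1 → run C
t=10: queue=[B,E,G,C] q_used=0 → run B
t=11: queue=[B,E,G,C] q_used=1 → run B
t=12: queue=[E,G,C] q_used=0 → run E
t=13: queue=[E,G,C] q_used=1 → run E
t=14: queue=[G,C,E] q_used=0 → run G
t=15: queue=[G,C,E] q_used=1 → run G
t=16: queue=[C,E] q_used=0 → run C
t=17: queue=[C,E] q_used=1 → run C
t=18: queue=[E,C] q_used=0 → run E
t=19: queue=[E,C] q_used=1 → run E
t=20: queue=[C] q_used=0 → run C
t=21: (idle)
t=22: (idle)
t=23: (idle)
t=24: (idle)
t=25: (idle)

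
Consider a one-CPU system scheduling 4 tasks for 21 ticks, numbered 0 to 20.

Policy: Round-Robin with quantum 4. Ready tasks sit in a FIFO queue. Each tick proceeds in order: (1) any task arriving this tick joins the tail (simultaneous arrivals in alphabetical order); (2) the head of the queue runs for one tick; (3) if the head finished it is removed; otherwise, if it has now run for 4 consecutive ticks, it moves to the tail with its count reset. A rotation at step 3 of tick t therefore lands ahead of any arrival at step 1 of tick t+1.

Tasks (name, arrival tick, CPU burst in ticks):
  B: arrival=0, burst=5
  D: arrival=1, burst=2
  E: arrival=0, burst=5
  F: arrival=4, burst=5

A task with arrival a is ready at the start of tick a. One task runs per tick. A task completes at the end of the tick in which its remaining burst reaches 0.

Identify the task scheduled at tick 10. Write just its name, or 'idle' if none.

running at tick 10 = B

t=0: queue=[B,E] q_used=0 → run B
t=1: queue=[B,E,D] q_used=1 → run B
t=2: queue=[B,E,D] q_used=2 → run B
t=3: queue=[B,E,D] q_used=3 → run B
t=4: queue=[E,D,B,F] q_used=0 → run E
t=5: queue=[E,D,B,F] q_used=1 → run E
t=6: queue=[E,D,B,F] q_used=2 → run E
t=7: queue=[E,D,B,F] q_used=3 → run E
t=8: queue=[D,B,F,E] q_used=0 → run D
t=9: queue=[D,B,F,E] q_used=1 → run D
t=10: queue=[B,F,E] q_used=0 → run B
t=11: queue=[F,E] q_used=0 → run F
t=12: queue=[F,E] q_used=1 → run F
t=13: queue=[F,E] q_used=2 → run F
t=14: queue=[F,E] q_used=3 → run F
t=15: queue=[E,F] q_used=0 → run E
t=16: queue=[F] q_used=0 → run F
t=17: (idle)
t=18: (idle)
t=19: (idle)
t=20: (idle)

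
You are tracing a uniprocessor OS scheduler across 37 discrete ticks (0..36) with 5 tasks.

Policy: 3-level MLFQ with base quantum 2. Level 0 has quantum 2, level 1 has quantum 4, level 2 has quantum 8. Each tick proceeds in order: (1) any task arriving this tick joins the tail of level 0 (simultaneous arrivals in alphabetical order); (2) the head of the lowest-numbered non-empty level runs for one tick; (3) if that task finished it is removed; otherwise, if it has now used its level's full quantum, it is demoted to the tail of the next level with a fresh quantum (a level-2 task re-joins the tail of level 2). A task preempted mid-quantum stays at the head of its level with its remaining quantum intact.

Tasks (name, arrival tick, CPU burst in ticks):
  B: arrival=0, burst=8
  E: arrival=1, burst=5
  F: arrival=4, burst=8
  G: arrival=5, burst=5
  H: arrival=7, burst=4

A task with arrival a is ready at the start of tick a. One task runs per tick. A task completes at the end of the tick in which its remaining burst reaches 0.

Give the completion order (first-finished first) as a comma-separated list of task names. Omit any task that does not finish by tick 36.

completion order = E, G, H, B, F

t=0: L0/L1/L2 = B/-/- → run B
t=1: L0/L1/L2 = BE/-/- → run B
t=2: L0/L1/L2 = E/B/- → run E
t=3: L0/L1/L2 = E/B/- → run E
t=4: L0/L1/L2 = F/BE/- → run F
t=5: L0/L1/L2 = FG/BE/- → run F
t=6: L0/L1/L2 = G/BEF/- → run G
t=7: L0/L1/L2 = GH/BEF/- → run G
t=8: L0/L1/L2 = H/BEFG/- → run H
t=9: L0/L1/L2 = H/BEFG/- → run H
t=10: L0/L1/L2 = -/BEFGH/- → run B
t=11: L0/L1/L2 = -/BEFGH/- → run B
t=12: L0/L1/L2 = -/BEFGH/- → run B
t=13: L0/L1/L2 = -/BEFGH/- → run B
t=14: L0/L1/L2 = -/EFGH/B → run E
t=15: L0/L1/L2 = -/EFGH/B → run E
t=16: L0/L1/L2 = -/EFGH/B → run E
t=17: L0/L1/L2 = -/FGH/B → run F
t=18: L0/L1/L2 = -/FGH/B → run F
t=19: L0/L1/L2 = -/FGH/B → run F
t=20: L0/L1/L2 = -/FGH/B → run F
t=21: L0/L1/L2 = -/GH/BF → run G
t=22: L0/L1/L2 = -/GH/BF → run G
t=23: L0/L1/L2 = -/GH/BF → run G
t=24: L0/L1/L2 = -/H/BF → run H
t=25: L0/L1/L2 = -/H/BF → run H
t=26: L0/L1/L2 = -/-/BF → run B
t=27: L0/L1/L2 = -/-/BF → run B
t=28: L0/L1/L2 = -/-/F → run F
t=29: L0/L1/L2 = -/-/F → run F
t=30: (idle)
t=31: (idle)
t=32: (idle)
t=33: (idle)
t=34: (idle)
t=35: (idle)
t=36: (idle)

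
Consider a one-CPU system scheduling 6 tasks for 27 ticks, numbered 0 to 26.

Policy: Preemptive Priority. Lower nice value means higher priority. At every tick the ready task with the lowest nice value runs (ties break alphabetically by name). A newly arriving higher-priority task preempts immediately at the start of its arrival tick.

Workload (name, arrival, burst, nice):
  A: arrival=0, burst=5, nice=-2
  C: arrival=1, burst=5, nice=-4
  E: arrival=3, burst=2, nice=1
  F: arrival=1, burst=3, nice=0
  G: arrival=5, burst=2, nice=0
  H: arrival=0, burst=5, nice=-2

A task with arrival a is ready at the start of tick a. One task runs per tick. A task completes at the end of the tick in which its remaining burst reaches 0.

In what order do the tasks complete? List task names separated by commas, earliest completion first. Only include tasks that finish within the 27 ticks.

t=0: ready={A,H} → run A
t=1: ready={A,C,F,H} → run C
t=2: ready={A,C,F,H} → run C
t=3: ready={A,C,E,F,H} → run C
t=4: ready={A,C,E,F,H} → run C
t=5: ready={A,C,E,F,G,H} → run C
t=6: ready={A,E,F,G,H} → run A
t=7: ready={A,E,F,G,H} → run A
t=8: ready={A,E,F,G,H} → run A
t=9: ready={A,E,F,G,H} → run A
t=10: ready={E,F,G,H} → run H
t=11: ready={E,F,G,H} → run H
t=12: ready={E,F,G,H} → run H
t=13: ready={E,F,G,H} → run H
t=14: ready={E,F,G,H} → run H
t=15: ready={E,F,G} → run F
t=16: ready={E,F,G} → run F
t=17: ready={E,F,G} → run F
t=18: ready={E,G} → run G
t=19: ready={E,G} → run G
t=20: ready={E} → run E
t=21: ready={E} → run E
t=22: (idle)
t=23: (idle)
t=24: (idle)
t=25: (idle)
t=26: (idle)

completion order = C, A, H, F, G, E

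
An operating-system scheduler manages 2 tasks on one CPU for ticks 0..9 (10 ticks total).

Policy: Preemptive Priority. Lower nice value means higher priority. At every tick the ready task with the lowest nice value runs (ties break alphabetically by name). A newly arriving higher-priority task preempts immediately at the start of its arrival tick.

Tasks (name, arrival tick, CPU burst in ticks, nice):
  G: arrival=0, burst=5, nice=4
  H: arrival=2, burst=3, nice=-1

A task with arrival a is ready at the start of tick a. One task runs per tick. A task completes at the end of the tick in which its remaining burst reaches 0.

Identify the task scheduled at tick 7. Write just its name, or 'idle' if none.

running at tick 7 = G

t=0: ready={G} → run G
t=1: ready={G} → run G
t=2: ready={G,H} → run H
t=3: ready={G,H} → run H
t=4: ready={G,H} → run H
t=5: ready={G} → run G
t=6: ready={G} → run G
t=7: ready={G} → run G
t=8: (idle)
t=9: (idle)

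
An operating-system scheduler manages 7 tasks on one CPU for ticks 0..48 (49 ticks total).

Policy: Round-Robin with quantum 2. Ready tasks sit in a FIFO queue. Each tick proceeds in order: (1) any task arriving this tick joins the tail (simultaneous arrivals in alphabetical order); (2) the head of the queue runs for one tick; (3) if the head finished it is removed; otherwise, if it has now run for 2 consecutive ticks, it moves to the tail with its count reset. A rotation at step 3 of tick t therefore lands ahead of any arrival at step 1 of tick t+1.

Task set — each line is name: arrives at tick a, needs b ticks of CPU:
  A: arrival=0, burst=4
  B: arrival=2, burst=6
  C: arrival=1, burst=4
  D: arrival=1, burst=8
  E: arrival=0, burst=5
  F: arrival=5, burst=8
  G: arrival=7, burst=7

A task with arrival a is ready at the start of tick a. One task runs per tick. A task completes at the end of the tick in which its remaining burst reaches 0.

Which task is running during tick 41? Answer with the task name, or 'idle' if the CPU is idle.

running at tick 41 = G

t=0: queue=[A,E] q_used=0 → run A
t=1: queue=[A,E,C,D] q_used=1 → run A
t=2: queue=[E,C,D,A,B] q_used=0 → run E
t=3: queue=[E,C,D,A,B] q_used=1 → run E
t=4: queue=[C,D,A,B,E] q_used=0 → run C
t=5: queue=[C,D,A,B,E,F] q_used=1 → run C
t=6: queue=[D,A,B,E,F,C] q_used=0 → run D
t=7: queue=[D,A,B,E,F,C,G] q_used=1 → run D
t=8: queue=[A,B,E,F,C,G,D] q_used=0 → run A
t=9: queue=[A,B,E,F,C,G,D] q_used=1 → run A
t=10: queue=[B,E,F,C,G,D] q_used=0 → run B
t=11: queue=[B,E,F,C,G,D] q_used=1 → run B
t=12: queue=[E,F,C,G,D,B] q_used=0 → run E
t=13: queue=[E,F,C,G,D,B] q_used=1 → run E
t=14: queue=[F,C,G,D,B,E] q_used=0 → run F
t=15: queue=[F,C,G,D,B,E] q_used=1 → run F
t=16: queue=[C,G,D,B,E,F] q_used=0 → run C
t=17: queue=[C,G,D,B,E,F] q_used=1 → run C
t=18: queue=[G,D,B,E,F] q_used=0 → run G
t=19: queue=[G,D,B,E,F] q_used=1 → run G
t=20: queue=[D,B,E,F,G] q_used=0 → run D
t=21: queue=[D,B,E,F,G] q_used=1 → run D
t=22: queue=[B,E,F,G,D] q_used=0 → run B
t=23: queue=[B,E,F,G,D] q_used=1 → run B
t=24: queue=[E,F,G,D,B] q_used=0 → run E
t=25: queue=[F,G,D,B] q_used=0 → run F
t=26: queue=[F,G,D,B] q_used=1 → run F
t=27: queue=[G,D,B,F] q_used=0 → run G
t=28: queue=[G,D,B,F] q_used=1 → run G
t=29: queue=[D,B,F,G] q_used=0 → run D
t=30: queue=[D,B,F,G] q_used=1 → run D
t=31: queue=[B,F,G,D] q_used=0 → run B
t=32: queue=[B,F,G,D] q_used=1 → run B
t=33: queue=[F,G,D] q_used=0 → run F
t=34: queue=[F,G,D] q_used=1 → run F
t=35: queue=[G,D,F] q_used=0 → run G
t=36: queue=[G,D,F] q_used=1 → run G
t=37: queue=[D,F,G] q_used=0 → run D
t=38: queue=[D,F,G] q_used=1 → run D
t=39: queue=[F,G] q_used=0 → run F
t=40: queue=[F,G] q_used=1 → run F
t=41: queue=[G] q_used=0 → run G
t=42: (idle)
t=43: (idle)
t=44: (idle)
t=45: (idle)
t=46: (idle)
t=47: (idle)
t=48: (idle)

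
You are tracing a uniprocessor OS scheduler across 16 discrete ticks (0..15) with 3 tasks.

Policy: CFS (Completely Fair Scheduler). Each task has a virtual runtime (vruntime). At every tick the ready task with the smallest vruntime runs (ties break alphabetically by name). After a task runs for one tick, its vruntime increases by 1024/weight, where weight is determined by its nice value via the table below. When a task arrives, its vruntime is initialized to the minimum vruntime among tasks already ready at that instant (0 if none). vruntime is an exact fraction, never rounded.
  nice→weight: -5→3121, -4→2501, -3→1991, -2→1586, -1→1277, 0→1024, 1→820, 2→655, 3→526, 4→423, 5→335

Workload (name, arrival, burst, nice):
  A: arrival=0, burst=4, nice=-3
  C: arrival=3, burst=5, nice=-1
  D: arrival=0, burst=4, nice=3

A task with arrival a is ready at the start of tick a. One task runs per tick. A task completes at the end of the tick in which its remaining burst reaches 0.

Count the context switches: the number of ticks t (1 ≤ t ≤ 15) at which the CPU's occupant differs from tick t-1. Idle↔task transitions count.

t=0: vr[A=0 D=0] → run A
t=1: vr[A=1024/1991 D=0] → run D
t=2: vr[A=1024/1991 D=512/263] → run A
t=3: vr[A=2048/1991 C=2048/1991 D=512/263] → run A
t=4: vr[A=3072/1991 C=2048/1991 D=512/263] → run C
t=5: vr[A=3072/1991 C=4654080/2542507 D=512/263] → run A
t=6: vr[C=4654080/2542507 D=512/263] → run C
t=7: vr[C=6692864/2542507 D=512/263] → run D
t=8: vr[C=6692864/2542507 D=1024/263] → run C
t=9: vr[C=8731648/2542507 D=1024/263] → run C
t=10: vr[C=10770432/2542507 D=1024/263] → run D
t=11: vr[C=10770432/2542507 D=1536/263] → run C
t=12: vr[D=1536/263] → run D
t=13: (idle)
t=14: (idle)
t=15: (idle)

context switches = 11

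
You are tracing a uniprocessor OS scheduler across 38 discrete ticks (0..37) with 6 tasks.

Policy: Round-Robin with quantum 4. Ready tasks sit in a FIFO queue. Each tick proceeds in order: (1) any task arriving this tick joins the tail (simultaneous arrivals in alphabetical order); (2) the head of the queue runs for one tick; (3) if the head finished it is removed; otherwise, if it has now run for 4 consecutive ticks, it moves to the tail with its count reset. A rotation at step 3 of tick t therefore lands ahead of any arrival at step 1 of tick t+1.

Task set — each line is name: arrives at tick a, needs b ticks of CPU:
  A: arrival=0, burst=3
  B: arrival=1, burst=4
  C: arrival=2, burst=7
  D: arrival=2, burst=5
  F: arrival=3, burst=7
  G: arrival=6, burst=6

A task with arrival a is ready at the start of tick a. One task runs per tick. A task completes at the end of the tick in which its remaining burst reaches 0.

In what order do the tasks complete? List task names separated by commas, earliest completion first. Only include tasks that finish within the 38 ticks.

t=0: queue=[A] q_used=0 → run A
t=1: queue=[A,B] q_used=1 → run A
t=2: queue=[A,B,C,D] q_used=2 → run A
t=3: queue=[B,C,D,F] q_used=0 → run B
t=4: queue=[B,C,D,F] q_used=1 → run B
t=5: queue=[B,C,D,F] q_used=2 → run B
t=6: queue=[B,C,D,F,G] q_used=3 → run B
t=7: queue=[C,D,F,G] q_used=0 → run C
t=8: queue=[C,D,F,G] q_used=1 → run C
t=9: queue=[C,D,F,G] q_used=2 → run C
t=10: queue=[C,D,F,G] q_used=3 → run C
t=11: queue=[D,F,G,C] q_used=0 → run D
t=12: queue=[D,F,G,C] q_used=1 → run D
t=13: queue=[D,F,G,C] q_used=2 → run D
t=14: queue=[D,F,G,C] q_used=3 → run D
t=15: queue=[F,G,C,D] q_used=0 → run F
t=16: queue=[F,G,C,D] q_used=1 → run F
t=17: queue=[F,G,C,D] q_used=2 → run F
t=18: queue=[F,G,C,D] q_used=3 → run F
t=19: queue=[G,C,D,F] q_used=0 → run G
t=20: queue=[G,C,D,F] q_used=1 → run G
t=21: queue=[G,C,D,F] q_used=2 → run G
t=22: queue=[G,C,D,F] q_used=3 → run G
t=23: queue=[C,D,F,G] q_used=0 → run C
t=24: queue=[C,D,F,G] q_used=1 → run C
t=25: queue=[C,D,F,G] q_used=2 → run C
t=26: queue=[D,F,G] q_used=0 → run D
t=27: queue=[F,G] q_used=0 → run F
t=28: queue=[F,G] q_used=1 → run F
t=29: queue=[F,G] q_used=2 → run F
t=30: queue=[G] q_used=0 → run G
t=31: queue=[G] q_used=1 → run G
t=32: (idle)
t=33: (idle)
t=34: (idle)
t=35: (idle)
t=36: (idle)
t=37: (idle)

completion order = A, B, C, D, F, G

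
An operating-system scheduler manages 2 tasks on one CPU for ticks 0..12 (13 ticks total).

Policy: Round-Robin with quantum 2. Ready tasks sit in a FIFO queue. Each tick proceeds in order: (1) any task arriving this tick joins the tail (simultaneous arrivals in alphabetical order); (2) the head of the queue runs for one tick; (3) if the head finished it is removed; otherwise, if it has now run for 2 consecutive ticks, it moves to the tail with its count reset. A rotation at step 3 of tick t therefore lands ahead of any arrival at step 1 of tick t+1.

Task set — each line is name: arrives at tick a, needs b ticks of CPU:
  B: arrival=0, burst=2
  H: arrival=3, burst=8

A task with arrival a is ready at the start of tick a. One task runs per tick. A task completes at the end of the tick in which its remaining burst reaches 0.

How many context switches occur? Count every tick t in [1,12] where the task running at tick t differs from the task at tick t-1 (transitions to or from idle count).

context switches = 3

t=0: queue=[B] q_used=0 → run B
t=1: queue=[B] q_used=1 → run B
t=2: (idle)
t=3: queue=[H] q_used=0 → run H
t=4: queue=[H] q_used=1 → run H
t=5: queue=[H] q_used=0 → run H
t=6: queue=[H] q_used=1 → run H
t=7: queue=[H] q_used=0 → run H
t=8: queue=[H] q_used=1 → run H
t=9: queue=[H] q_used=0 → run H
t=10: queue=[H] q_used=1 → run H
t=11: (idle)
t=12: (idle)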